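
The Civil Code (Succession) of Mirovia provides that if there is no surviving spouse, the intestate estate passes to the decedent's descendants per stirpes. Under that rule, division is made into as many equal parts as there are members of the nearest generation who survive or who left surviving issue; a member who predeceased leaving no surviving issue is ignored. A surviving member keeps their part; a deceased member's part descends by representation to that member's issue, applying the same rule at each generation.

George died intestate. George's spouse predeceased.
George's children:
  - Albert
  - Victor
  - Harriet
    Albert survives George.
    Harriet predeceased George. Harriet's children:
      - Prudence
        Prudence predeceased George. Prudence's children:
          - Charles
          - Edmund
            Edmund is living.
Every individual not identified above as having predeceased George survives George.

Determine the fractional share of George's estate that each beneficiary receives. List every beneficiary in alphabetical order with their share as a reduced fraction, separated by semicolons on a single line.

Albert 1/3; Charles 1/6; Edmund 1/6; Victor 1/3

There is no surviving spouse, so the entire estate passes to George's descendants per stirpes.
The estate is divided into 3 equal shares of 1/3 among Albert, Victor, Harriet.
Albert is living and takes 1/3.
Victor is living and takes 1/3.
Harriet predeceased; the 1/3 allotted to Harriet's branch passes to Harriet's issue by representation.
Prudence's line is the sole branch at this level, so the full 1/3 passes to Prudence's issue by representation.
The 1/3 is divided into 2 equal shares of 1/6 among Charles, Edmund.
Charles is living and takes 1/6.
Edmund is living and takes 1/6.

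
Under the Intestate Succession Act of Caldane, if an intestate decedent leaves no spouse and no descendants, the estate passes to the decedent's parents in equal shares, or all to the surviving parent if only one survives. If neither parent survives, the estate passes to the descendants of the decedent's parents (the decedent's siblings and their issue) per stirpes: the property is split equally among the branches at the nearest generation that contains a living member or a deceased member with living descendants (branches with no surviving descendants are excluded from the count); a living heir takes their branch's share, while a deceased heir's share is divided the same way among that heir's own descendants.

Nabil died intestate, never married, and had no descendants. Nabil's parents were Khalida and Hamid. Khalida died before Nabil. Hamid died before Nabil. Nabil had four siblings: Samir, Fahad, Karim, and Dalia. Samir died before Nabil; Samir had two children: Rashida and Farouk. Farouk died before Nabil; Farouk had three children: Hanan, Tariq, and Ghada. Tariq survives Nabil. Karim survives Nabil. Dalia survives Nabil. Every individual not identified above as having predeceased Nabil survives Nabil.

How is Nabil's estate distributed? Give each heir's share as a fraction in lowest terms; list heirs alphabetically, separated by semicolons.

Neither parent survives and there are no descendants, so the estate passes to Nabil's siblings and their issue per stirpes.
The estate is divided into 4 equal shares of 1/4 among Samir, Fahad, Karim, Dalia.
Samir predeceased; the 1/4 allotted to Samir's branch passes to Samir's issue by representation.
The 1/4 is divided into 2 equal shares of 1/8 among Rashida, Farouk.
Rashida is living and takes 1/8.
Farouk predeceased; the 1/8 allotted to Farouk's branch passes to Farouk's issue by representation.
The 1/8 is divided into 3 equal shares of 1/24 among Hanan, Tariq, Ghada.
Hanan is living and takes 1/24.
Tariq is living and takes 1/24.
Ghada is living and takes 1/24.
Fahad is living and takes 1/4.
Karim is living and takes 1/4.
Dalia is living and takes 1/4.

Dalia 1/4; Fahad 1/4; Ghada 1/24; Hanan 1/24; Karim 1/4; Rashida 1/8; Tariq 1/24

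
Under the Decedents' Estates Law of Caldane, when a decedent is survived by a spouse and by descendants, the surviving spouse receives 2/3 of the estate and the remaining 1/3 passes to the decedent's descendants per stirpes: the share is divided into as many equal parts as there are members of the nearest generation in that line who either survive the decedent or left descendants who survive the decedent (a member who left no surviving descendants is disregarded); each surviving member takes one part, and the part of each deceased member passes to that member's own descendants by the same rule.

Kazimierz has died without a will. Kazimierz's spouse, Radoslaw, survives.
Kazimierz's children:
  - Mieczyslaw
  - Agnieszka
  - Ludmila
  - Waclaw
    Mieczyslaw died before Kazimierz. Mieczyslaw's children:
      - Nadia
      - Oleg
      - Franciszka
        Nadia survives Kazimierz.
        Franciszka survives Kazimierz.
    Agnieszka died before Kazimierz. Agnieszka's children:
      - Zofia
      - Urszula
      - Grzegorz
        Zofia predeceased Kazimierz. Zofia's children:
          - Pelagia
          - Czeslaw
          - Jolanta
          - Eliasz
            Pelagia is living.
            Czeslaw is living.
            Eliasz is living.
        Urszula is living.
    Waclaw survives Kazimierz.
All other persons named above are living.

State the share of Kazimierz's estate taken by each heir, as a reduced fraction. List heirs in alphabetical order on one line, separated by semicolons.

Czeslaw 1/144; Eliasz 1/144; Franciszka 1/36; Grzegorz 1/36; Jolanta 1/144; Ludmila 1/12; Nadia 1/36; Oleg 1/36; Pelagia 1/144; Radoslaw 2/3; Urszula 1/36; Waclaw 1/12

Radoslaw, as surviving spouse, takes 2/3.
The remaining 1/3 passes to Kazimierz's descendants per stirpes.
The 1/3 is divided into 4 equal shares of 1/12 among Mieczyslaw, Agnieszka, Ludmila, Waclaw.
Mieczyslaw predeceased; the 1/12 allotted to Mieczyslaw's branch passes to Mieczyslaw's issue by representation.
The 1/12 is divided into 3 equal shares of 1/36 among Nadia, Oleg, Franciszka.
Nadia is living and takes 1/36.
Oleg is living and takes 1/36.
Franciszka is living and takes 1/36.
Agnieszka predeceased; the 1/12 allotted to Agnieszka's branch passes to Agnieszka's issue by representation.
The 1/12 is divided into 3 equal shares of 1/36 among Zofia, Urszula, Grzegorz.
Zofia predeceased; the 1/36 allotted to Zofia's branch passes to Zofia's issue by representation.
The 1/36 is divided into 4 equal shares of 1/144 among Pelagia, Czeslaw, Jolanta, Eliasz.
Pelagia is living and takes 1/144.
Czeslaw is living and takes 1/144.
Jolanta is living and takes 1/144.
Eliasz is living and takes 1/144.
Urszula is living and takes 1/36.
Grzegorz is living and takes 1/36.
Ludmila is living and takes 1/12.
Waclaw is living and takes 1/12.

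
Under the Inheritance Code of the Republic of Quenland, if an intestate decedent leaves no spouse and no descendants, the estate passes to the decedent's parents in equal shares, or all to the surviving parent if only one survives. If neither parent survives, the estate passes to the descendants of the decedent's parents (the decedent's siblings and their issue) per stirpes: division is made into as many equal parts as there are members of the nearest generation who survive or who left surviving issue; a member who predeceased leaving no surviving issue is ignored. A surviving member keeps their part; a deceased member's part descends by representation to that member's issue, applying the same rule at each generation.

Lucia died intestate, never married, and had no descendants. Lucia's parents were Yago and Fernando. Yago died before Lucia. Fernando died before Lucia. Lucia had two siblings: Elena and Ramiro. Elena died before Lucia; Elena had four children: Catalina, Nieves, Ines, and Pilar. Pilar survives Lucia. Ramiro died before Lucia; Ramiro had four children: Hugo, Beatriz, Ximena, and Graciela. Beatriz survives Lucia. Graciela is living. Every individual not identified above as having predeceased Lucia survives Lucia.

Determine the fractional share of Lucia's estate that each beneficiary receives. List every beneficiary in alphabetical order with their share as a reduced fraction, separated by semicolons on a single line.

Neither parent survives and there are no descendants, so the estate passes to Lucia's siblings and their issue per stirpes.
The estate is divided into 2 equal shares of 1/2 among Elena, Ramiro.
Elena predeceased; the 1/2 allotted to Elena's branch passes to Elena's issue by representation.
The 1/2 is divided into 4 equal shares of 1/8 among Catalina, Nieves, Ines, Pilar.
Catalina is living and takes 1/8.
Nieves is living and takes 1/8.
Ines is living and takes 1/8.
Pilar is living and takes 1/8.
Ramiro predeceased; the 1/2 allotted to Ramiro's branch passes to Ramiro's issue by representation.
The 1/2 is divided into 4 equal shares of 1/8 among Hugo, Beatriz, Ximena, Graciela.
Hugo is living and takes 1/8.
Beatriz is living and takes 1/8.
Ximena is living and takes 1/8.
Graciela is living and takes 1/8.

Beatriz 1/8; Catalina 1/8; Graciela 1/8; Hugo 1/8; Ines 1/8; Nieves 1/8; Pilar 1/8; Ximena 1/8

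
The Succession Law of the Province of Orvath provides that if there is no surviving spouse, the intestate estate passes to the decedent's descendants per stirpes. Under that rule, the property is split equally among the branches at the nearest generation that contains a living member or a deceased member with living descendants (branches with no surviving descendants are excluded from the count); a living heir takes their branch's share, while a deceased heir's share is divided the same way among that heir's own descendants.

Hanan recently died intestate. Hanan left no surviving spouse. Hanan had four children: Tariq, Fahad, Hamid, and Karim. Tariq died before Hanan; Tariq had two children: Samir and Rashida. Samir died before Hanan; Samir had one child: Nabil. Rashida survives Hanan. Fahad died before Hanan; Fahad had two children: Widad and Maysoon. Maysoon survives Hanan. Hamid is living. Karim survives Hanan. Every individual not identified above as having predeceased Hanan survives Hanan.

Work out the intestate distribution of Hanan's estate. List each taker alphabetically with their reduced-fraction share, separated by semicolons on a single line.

There is no surviving spouse, so the entire estate passes to Hanan's descendants per stirpes.
The estate is divided into 4 equal shares of 1/4 among Tariq, Fahad, Hamid, Karim.
Tariq predeceased; the 1/4 allotted to Tariq's branch passes to Tariq's issue by representation.
The 1/4 is divided into 2 equal shares of 1/8 among Samir, Rashida.
Samir predeceased; the 1/8 allotted to Samir's branch passes to Samir's issue by representation.
Nabil is the sole taker at this level and receives the full 1/8.
Rashida is living and takes 1/8.
Fahad predeceased; the 1/4 allotted to Fahad's branch passes to Fahad's issue by representation.
The 1/4 is divided into 2 equal shares of 1/8 among Widad, Maysoon.
Widad is living and takes 1/8.
Maysoon is living and takes 1/8.
Hamid is living and takes 1/4.
Karim is living and takes 1/4.

Hamid 1/4; Karim 1/4; Maysoon 1/8; Nabil 1/8; Rashida 1/8; Widad 1/8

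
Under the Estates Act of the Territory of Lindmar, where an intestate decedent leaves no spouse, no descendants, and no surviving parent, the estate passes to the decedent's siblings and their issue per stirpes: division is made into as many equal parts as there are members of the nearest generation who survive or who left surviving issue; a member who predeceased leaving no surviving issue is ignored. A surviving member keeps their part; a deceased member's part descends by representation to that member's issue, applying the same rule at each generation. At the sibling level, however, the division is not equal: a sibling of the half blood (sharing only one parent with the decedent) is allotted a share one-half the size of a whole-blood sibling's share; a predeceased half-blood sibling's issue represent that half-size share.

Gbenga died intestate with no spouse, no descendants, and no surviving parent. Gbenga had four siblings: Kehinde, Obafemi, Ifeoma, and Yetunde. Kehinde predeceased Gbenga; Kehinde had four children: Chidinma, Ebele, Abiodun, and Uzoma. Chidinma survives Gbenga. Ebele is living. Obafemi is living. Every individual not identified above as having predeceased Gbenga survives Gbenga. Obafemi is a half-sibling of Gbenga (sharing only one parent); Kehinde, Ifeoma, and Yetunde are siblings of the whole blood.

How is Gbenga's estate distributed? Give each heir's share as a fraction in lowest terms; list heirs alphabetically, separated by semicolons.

Abiodun 1/14; Chidinma 1/14; Ebele 1/14; Ifeoma 2/7; Obafemi 1/7; Uzoma 1/14; Yetunde 2/7

No spouse, descendants, or parent survives, so the estate passes to Gbenga's siblings per stirpes.
Half-blood siblings count for one-half the weight of whole-blood siblings at the initial division.
Dividing 1 in proportion to weights (total weight 7/2): Kehinde (weight 1) → 2/7; Obafemi (weight 1/2) → 1/7; Ifeoma (weight 1) → 2/7; Yetunde (weight 1) → 2/7.
Kehinde predeceased; the 2/7 allotted to Kehinde's branch passes to Kehinde's issue by representation.
The 2/7 is divided into 4 equal shares of 1/14 among Chidinma, Ebele, Abiodun, Uzoma.
Chidinma is living and takes 1/14.
Ebele is living and takes 1/14.
Abiodun is living and takes 1/14.
Uzoma is living and takes 1/14.
Obafemi is living and takes 1/7.
Ifeoma is living and takes 2/7.
Yetunde is living and takes 2/7.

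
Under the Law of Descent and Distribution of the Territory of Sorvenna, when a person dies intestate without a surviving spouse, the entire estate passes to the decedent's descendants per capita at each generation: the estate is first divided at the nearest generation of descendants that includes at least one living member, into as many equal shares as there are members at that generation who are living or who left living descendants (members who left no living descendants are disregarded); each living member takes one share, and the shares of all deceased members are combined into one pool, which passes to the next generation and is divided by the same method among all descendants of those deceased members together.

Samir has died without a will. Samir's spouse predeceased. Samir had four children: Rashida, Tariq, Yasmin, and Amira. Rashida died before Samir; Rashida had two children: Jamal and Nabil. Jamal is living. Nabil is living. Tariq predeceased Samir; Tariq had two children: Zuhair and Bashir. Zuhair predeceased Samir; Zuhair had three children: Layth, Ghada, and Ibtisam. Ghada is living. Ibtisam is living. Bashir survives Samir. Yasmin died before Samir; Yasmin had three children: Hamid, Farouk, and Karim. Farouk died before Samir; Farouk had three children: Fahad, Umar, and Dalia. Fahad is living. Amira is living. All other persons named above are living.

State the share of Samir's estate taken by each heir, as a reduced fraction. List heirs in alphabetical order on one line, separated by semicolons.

There is no surviving spouse, so the entire estate passes to Samir's descendants per capita at each generation.
At generation 1 (Rashida, Tariq, Yasmin, Amira) there are 4 shares of (1)/4 = 1/4 each.
Living: Amira — each takes 1/4.
Deceased: Rashida, Tariq, and Yasmin. Their combined 3/4 is pooled and carried to generation 2.
At generation 2 (Jamal, Nabil, Zuhair, Bashir, Hamid, Farouk, Karim) there are 7 shares of (3/4)/7 = 3/28 each.
Living: Jamal, Nabil, Bashir, Hamid, and Karim — each takes 3/28.
Deceased: Zuhair and Farouk. Their combined 3/14 is pooled and carried to generation 3.
At generation 3 (Layth, Ghada, Ibtisam, Fahad, Umar, Dalia) there are 6 shares of (3/14)/6 = 1/28 each.
Living: Layth, Ghada, Ibtisam, Fahad, Umar, and Dalia — each takes 1/28.

Amira 1/4; Bashir 3/28; Dalia 1/28; Fahad 1/28; Ghada 1/28; Hamid 3/28; Ibtisam 1/28; Jamal 3/28; Karim 3/28; Layth 1/28; Nabil 3/28; Umar 1/28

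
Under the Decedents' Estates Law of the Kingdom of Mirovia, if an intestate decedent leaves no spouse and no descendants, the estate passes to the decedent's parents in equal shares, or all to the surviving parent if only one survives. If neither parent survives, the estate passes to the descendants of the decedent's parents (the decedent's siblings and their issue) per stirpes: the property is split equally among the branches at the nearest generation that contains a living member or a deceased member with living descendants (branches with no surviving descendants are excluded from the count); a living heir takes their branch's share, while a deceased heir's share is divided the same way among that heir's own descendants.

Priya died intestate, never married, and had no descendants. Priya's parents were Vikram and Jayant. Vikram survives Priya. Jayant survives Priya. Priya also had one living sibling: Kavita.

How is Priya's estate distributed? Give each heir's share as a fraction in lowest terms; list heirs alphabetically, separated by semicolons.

Both parents survive, so Vikram and Jayant each take 1/2. The siblings take nothing because a surviving parent has priority.

Jayant 1/2; Vikram 1/2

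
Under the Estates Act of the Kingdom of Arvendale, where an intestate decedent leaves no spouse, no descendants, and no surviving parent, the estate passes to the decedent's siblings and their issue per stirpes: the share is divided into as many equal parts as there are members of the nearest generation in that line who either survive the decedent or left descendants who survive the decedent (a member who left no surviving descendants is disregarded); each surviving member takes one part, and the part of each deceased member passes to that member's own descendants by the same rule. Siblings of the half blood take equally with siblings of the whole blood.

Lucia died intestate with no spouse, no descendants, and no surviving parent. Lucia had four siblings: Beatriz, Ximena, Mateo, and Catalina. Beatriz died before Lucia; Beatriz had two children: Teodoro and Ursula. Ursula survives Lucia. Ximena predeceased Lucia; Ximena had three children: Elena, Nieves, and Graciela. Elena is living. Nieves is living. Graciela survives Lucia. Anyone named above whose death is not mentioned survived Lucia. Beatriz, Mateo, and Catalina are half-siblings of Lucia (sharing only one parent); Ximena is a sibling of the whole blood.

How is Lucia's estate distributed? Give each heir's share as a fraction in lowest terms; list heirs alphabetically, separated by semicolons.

No spouse, descendants, or parent survives, so the estate passes to Lucia's siblings per stirpes.
Half-blood and whole-blood siblings take equally under the stated rule.
The estate is divided into 4 equal shares of 1/4 among Beatriz, Ximena, Mateo, Catalina.
Beatriz predeceased; the 1/4 allotted to Beatriz's branch passes to Beatriz's issue by representation.
The 1/4 is divided into 2 equal shares of 1/8 among Teodoro, Ursula.
Teodoro is living and takes 1/8.
Ursula is living and takes 1/8.
Ximena predeceased; the 1/4 allotted to Ximena's branch passes to Ximena's issue by representation.
The 1/4 is divided into 3 equal shares of 1/12 among Elena, Nieves, Graciela.
Elena is living and takes 1/12.
Nieves is living and takes 1/12.
Graciela is living and takes 1/12.
Mateo is living and takes 1/4.
Catalina is living and takes 1/4.

Catalina 1/4; Elena 1/12; Graciela 1/12; Mateo 1/4; Nieves 1/12; Teodoro 1/8; Ursula 1/8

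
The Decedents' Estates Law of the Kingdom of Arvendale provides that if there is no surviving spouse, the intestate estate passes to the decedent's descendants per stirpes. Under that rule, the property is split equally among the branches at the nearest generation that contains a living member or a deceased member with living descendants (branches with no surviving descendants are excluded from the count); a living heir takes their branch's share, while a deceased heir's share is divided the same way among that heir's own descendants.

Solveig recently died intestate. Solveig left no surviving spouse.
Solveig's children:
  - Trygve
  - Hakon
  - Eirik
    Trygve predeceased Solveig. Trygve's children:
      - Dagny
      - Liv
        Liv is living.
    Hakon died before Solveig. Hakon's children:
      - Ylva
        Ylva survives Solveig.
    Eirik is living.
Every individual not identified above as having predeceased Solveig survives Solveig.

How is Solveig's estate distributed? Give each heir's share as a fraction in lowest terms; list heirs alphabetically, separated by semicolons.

Dagny 1/6; Eirik 1/3; Liv 1/6; Ylva 1/3

There is no surviving spouse, so the entire estate passes to Solveig's descendants per stirpes.
The estate is divided into 3 equal shares of 1/3 among Trygve, Hakon, Eirik.
Trygve predeceased; the 1/3 allotted to Trygve's branch passes to Trygve's issue by representation.
The 1/3 is divided into 2 equal shares of 1/6 among Dagny, Liv.
Dagny is living and takes 1/6.
Liv is living and takes 1/6.
Hakon predeceased; the 1/3 allotted to Hakon's branch passes to Hakon's issue by representation.
Ylva is the sole taker at this level and receives the full 1/3.
Eirik is living and takes 1/3.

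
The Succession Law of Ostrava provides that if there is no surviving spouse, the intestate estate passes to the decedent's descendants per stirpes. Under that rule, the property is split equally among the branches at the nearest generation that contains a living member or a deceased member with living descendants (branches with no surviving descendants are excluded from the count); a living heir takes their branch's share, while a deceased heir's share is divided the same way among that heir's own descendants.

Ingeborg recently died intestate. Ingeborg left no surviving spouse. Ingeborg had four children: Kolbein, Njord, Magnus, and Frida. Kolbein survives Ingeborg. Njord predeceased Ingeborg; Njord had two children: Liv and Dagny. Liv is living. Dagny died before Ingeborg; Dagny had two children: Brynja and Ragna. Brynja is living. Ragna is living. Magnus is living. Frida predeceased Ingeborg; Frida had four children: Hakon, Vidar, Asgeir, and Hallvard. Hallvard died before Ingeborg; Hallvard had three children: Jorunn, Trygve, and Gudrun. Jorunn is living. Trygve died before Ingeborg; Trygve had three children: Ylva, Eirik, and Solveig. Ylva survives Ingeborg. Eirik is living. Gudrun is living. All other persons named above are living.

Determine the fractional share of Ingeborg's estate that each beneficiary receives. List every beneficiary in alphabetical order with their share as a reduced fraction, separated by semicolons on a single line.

Asgeir 1/16; Brynja 1/16; Eirik 1/144; Gudrun 1/48; Hakon 1/16; Jorunn 1/48; Kolbein 1/4; Liv 1/8; Magnus 1/4; Ragna 1/16; Solveig 1/144; Vidar 1/16; Ylva 1/144

There is no surviving spouse, so the entire estate passes to Ingeborg's descendants per stirpes.
The estate is divided into 4 equal shares of 1/4 among Kolbein, Njord, Magnus, Frida.
Kolbein is living and takes 1/4.
Njord predeceased; the 1/4 allotted to Njord's branch passes to Njord's issue by representation.
The 1/4 is divided into 2 equal shares of 1/8 among Liv, Dagny.
Liv is living and takes 1/8.
Dagny predeceased; the 1/8 allotted to Dagny's branch passes to Dagny's issue by representation.
The 1/8 is divided into 2 equal shares of 1/16 among Brynja, Ragna.
Brynja is living and takes 1/16.
Ragna is living and takes 1/16.
Magnus is living and takes 1/4.
Frida predeceased; the 1/4 allotted to Frida's branch passes to Frida's issue by representation.
The 1/4 is divided into 4 equal shares of 1/16 among Hakon, Vidar, Asgeir, Hallvard.
Hakon is living and takes 1/16.
Vidar is living and takes 1/16.
Asgeir is living and takes 1/16.
Hallvard predeceased; the 1/16 allotted to Hallvard's branch passes to Hallvard's issue by representation.
The 1/16 is divided into 3 equal shares of 1/48 among Jorunn, Trygve, Gudrun.
Jorunn is living and takes 1/48.
Trygve predeceased; the 1/48 allotted to Trygve's branch passes to Trygve's issue by representation.
The 1/48 is divided into 3 equal shares of 1/144 among Ylva, Eirik, Solveig.
Ylva is living and takes 1/144.
Eirik is living and takes 1/144.
Solveig is living and takes 1/144.
Gudrun is living and takes 1/48.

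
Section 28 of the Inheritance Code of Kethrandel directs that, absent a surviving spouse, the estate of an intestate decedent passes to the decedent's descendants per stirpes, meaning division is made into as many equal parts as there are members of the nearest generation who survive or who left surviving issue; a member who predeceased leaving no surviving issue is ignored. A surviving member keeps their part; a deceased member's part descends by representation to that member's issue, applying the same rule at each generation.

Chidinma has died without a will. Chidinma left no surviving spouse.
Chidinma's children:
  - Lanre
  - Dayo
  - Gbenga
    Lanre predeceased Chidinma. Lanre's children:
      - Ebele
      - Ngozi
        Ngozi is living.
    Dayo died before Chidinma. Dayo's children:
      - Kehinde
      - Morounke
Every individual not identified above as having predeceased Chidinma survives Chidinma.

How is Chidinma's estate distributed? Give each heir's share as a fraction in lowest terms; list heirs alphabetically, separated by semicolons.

Ebele 1/6; Gbenga 1/3; Kehinde 1/6; Morounke 1/6; Ngozi 1/6

There is no surviving spouse, so the entire estate passes to Chidinma's descendants per stirpes.
The estate is divided into 3 equal shares of 1/3 among Lanre, Dayo, Gbenga.
Lanre predeceased; the 1/3 allotted to Lanre's branch passes to Lanre's issue by representation.
The 1/3 is divided into 2 equal shares of 1/6 among Ebele, Ngozi.
Ebele is living and takes 1/6.
Ngozi is living and takes 1/6.
Dayo predeceased; the 1/3 allotted to Dayo's branch passes to Dayo's issue by representation.
The 1/3 is divided into 2 equal shares of 1/6 among Kehinde, Morounke.
Kehinde is living and takes 1/6.
Morounke is living and takes 1/6.
Gbenga is living and takes 1/3.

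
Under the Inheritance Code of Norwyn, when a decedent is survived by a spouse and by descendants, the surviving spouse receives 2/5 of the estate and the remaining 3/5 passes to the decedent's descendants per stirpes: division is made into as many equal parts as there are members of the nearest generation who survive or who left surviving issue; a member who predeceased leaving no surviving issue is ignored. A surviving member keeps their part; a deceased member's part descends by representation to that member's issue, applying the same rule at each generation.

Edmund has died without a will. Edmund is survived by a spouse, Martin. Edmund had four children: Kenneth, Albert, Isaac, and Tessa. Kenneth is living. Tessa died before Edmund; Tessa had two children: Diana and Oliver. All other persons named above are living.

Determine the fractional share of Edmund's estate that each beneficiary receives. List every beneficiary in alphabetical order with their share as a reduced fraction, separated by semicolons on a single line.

Martin, as surviving spouse, takes 2/5.
The remaining 3/5 passes to Edmund's descendants per stirpes.
The 3/5 is divided into 4 equal shares of 3/20 among Kenneth, Albert, Isaac, Tessa.
Kenneth is living and takes 3/20.
Albert is living and takes 3/20.
Isaac is living and takes 3/20.
Tessa predeceased; the 3/20 allotted to Tessa's branch passes to Tessa's issue by representation.
The 3/20 is divided into 2 equal shares of 3/40 among Diana, Oliver.
Diana is living and takes 3/40.
Oliver is living and takes 3/40.

Albert 3/20; Diana 3/40; Isaac 3/20; Kenneth 3/20; Martin 2/5; Oliver 3/40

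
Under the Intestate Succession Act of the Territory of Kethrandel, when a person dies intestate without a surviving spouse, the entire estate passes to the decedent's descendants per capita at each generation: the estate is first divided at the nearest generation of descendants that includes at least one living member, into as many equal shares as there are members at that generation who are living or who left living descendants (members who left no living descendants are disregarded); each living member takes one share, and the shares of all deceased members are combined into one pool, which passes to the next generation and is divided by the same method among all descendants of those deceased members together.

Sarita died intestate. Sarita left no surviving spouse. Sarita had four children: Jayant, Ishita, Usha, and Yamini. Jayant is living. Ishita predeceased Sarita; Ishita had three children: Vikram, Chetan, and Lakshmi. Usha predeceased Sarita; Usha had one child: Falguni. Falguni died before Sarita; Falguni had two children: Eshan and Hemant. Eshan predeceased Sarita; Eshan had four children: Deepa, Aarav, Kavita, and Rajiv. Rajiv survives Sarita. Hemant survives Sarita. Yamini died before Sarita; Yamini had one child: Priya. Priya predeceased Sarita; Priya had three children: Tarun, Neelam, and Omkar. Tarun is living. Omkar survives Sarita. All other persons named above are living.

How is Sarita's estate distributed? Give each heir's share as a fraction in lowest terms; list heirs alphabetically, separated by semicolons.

Aarav 3/200; Chetan 3/20; Deepa 3/200; Hemant 3/50; Jayant 1/4; Kavita 3/200; Lakshmi 3/20; Neelam 3/50; Omkar 3/50; Rajiv 3/200; Tarun 3/50; Vikram 3/20

There is no surviving spouse, so the entire estate passes to Sarita's descendants per capita at each generation.
At generation 1 (Jayant, Ishita, Usha, Yamini) there are 4 shares of (1)/4 = 1/4 each.
Living: Jayant — each takes 1/4.
Deceased: Ishita, Usha, and Yamini. Their combined 3/4 is pooled and carried to generation 2.
At generation 2 (Vikram, Chetan, Lakshmi, Falguni, Priya) there are 5 shares of (3/4)/5 = 3/20 each.
Living: Vikram, Chetan, and Lakshmi — each takes 3/20.
Deceased: Falguni and Priya. Their combined 3/10 is pooled and carried to generation 3.
At generation 3 (Eshan, Hemant, Tarun, Neelam, Omkar) there are 5 shares of (3/10)/5 = 3/50 each.
Living: Hemant, Tarun, Neelam, and Omkar — each takes 3/50.
Deceased: Eshan. That 3/50 share is carried to generation 4.
At generation 4 (Deepa, Aarav, Kavita, Rajiv) there are 4 shares of (3/50)/4 = 3/200 each.
Living: Deepa, Aarav, Kavita, and Rajiv — each takes 3/200.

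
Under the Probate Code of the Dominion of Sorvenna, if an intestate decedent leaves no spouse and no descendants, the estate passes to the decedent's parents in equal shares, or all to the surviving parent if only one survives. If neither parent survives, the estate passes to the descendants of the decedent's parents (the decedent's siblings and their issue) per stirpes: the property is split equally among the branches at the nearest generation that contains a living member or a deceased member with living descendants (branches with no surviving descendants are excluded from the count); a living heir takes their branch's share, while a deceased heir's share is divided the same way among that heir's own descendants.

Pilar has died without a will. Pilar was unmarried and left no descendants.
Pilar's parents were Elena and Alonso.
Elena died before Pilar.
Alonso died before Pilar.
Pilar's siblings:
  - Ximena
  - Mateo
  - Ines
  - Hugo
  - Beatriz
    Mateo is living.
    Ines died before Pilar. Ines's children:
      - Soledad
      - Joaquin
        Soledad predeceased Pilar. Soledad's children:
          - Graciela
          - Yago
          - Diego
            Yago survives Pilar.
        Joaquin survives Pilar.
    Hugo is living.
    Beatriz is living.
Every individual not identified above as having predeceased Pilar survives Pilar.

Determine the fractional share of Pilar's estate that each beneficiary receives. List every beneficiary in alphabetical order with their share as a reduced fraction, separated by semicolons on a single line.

Beatriz 1/5; Diego 1/30; Graciela 1/30; Hugo 1/5; Joaquin 1/10; Mateo 1/5; Ximena 1/5; Yago 1/30

Neither parent survives and there are no descendants, so the estate passes to Pilar's siblings and their issue per stirpes.
The estate is divided into 5 equal shares of 1/5 among Ximena, Mateo, Ines, Hugo, Beatriz.
Ximena is living and takes 1/5.
Mateo is living and takes 1/5.
Ines predeceased; the 1/5 allotted to Ines's branch passes to Ines's issue by representation.
The 1/5 is divided into 2 equal shares of 1/10 among Soledad, Joaquin.
Soledad predeceased; the 1/10 allotted to Soledad's branch passes to Soledad's issue by representation.
The 1/10 is divided into 3 equal shares of 1/30 among Graciela, Yago, Diego.
Graciela is living and takes 1/30.
Yago is living and takes 1/30.
Diego is living and takes 1/30.
Joaquin is living and takes 1/10.
Hugo is living and takes 1/5.
Beatriz is living and takes 1/5.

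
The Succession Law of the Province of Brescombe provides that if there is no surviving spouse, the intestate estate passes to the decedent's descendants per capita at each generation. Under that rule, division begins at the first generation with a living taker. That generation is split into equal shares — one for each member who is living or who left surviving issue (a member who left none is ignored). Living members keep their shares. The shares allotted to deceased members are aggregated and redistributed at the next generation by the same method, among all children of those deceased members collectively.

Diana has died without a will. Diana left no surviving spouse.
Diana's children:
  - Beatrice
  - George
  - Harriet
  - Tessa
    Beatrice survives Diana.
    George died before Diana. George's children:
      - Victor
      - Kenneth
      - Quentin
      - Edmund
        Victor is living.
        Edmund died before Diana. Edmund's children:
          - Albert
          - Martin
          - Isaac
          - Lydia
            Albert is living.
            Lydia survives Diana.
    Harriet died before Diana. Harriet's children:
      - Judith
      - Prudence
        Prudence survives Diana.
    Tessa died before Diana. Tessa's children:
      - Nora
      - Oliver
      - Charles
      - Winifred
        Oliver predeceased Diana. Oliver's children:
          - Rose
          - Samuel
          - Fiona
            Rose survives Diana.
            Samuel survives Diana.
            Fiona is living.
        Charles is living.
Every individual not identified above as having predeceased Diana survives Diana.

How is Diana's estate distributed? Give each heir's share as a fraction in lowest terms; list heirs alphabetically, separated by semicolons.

Albert 3/140; Beatrice 1/4; Charles 3/40; Fiona 3/140; Isaac 3/140; Judith 3/40; Kenneth 3/40; Lydia 3/140; Martin 3/140; Nora 3/40; Prudence 3/40; Quentin 3/40; Rose 3/140; Samuel 3/140; Victor 3/40; Winifred 3/40

There is no surviving spouse, so the entire estate passes to Diana's descendants per capita at each generation.
At generation 1 (Beatrice, George, Harriet, Tessa) there are 4 shares of (1)/4 = 1/4 each.
Living: Beatrice — each takes 1/4.
Deceased: George, Harriet, and Tessa. Their combined 3/4 is pooled and carried to generation 2.
At generation 2 (Victor, Kenneth, Quentin, Edmund, Judith, Prudence, Nora, Oliver, Charles, Winifred) there are 10 shares of (3/4)/10 = 3/40 each.
Living: Victor, Kenneth, Quentin, Judith, Prudence, Nora, Charles, and Winifred — each takes 3/40.
Deceased: Edmund and Oliver. Their combined 3/20 is pooled and carried to generation 3.
At generation 3 (Albert, Martin, Isaac, Lydia, Rose, Samuel, Fiona) there are 7 shares of (3/20)/7 = 3/140 each.
Living: Albert, Martin, Isaac, Lydia, Rose, Samuel, and Fiona — each takes 3/140.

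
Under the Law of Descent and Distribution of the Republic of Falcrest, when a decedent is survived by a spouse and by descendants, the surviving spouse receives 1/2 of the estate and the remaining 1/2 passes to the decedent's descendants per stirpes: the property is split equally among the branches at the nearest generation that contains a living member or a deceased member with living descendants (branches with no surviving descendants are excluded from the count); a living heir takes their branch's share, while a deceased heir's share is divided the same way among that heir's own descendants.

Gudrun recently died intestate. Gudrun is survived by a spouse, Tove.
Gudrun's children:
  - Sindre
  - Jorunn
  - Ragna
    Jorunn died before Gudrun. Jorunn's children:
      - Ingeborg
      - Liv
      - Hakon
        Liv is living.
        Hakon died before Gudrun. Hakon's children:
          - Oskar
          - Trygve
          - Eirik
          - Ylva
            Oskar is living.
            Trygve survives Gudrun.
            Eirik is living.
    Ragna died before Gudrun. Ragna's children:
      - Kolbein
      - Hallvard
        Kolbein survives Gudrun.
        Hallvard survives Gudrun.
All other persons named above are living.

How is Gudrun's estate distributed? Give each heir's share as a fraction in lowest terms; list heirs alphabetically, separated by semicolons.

Eirik 1/72; Hallvard 1/12; Ingeborg 1/18; Kolbein 1/12; Liv 1/18; Oskar 1/72; Sindre 1/6; Tove 1/2; Trygve 1/72; Ylva 1/72

Tove, as surviving spouse, takes 1/2.
The remaining 1/2 passes to Gudrun's descendants per stirpes.
The 1/2 is divided into 3 equal shares of 1/6 among Sindre, Jorunn, Ragna.
Sindre is living and takes 1/6.
Jorunn predeceased; the 1/6 allotted to Jorunn's branch passes to Jorunn's issue by representation.
The 1/6 is divided into 3 equal shares of 1/18 among Ingeborg, Liv, Hakon.
Ingeborg is living and takes 1/18.
Liv is living and takes 1/18.
Hakon predeceased; the 1/18 allotted to Hakon's branch passes to Hakon's issue by representation.
The 1/18 is divided into 4 equal shares of 1/72 among Oskar, Trygve, Eirik, Ylva.
Oskar is living and takes 1/72.
Trygve is living and takes 1/72.
Eirik is living and takes 1/72.
Ylva is living and takes 1/72.
Ragna predeceased; the 1/6 allotted to Ragna's branch passes to Ragna's issue by representation.
The 1/6 is divided into 2 equal shares of 1/12 among Kolbein, Hallvard.
Kolbein is living and takes 1/12.
Hallvard is living and takes 1/12.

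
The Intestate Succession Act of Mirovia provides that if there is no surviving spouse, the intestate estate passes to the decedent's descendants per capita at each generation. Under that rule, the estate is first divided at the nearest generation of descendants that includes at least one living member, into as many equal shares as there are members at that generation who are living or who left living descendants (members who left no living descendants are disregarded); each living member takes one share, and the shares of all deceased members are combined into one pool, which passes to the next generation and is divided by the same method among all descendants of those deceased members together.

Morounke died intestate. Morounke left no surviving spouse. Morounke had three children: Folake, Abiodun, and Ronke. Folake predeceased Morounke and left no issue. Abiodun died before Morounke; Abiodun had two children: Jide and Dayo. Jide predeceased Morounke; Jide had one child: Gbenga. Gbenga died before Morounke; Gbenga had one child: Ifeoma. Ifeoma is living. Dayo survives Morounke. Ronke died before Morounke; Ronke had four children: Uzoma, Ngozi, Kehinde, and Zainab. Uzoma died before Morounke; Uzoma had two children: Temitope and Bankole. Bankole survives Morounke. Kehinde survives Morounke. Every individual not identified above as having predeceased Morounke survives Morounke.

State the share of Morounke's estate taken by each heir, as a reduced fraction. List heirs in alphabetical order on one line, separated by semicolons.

There is no surviving spouse, so the entire estate passes to Morounke's descendants per capita at each generation.
No one at generation 1 (Abiodun, Ronke) is living; moving to the next generation.
At generation 2 (Jide, Dayo, Uzoma, Ngozi, Kehinde, Zainab) there are 6 shares of (1)/6 = 1/6 each.
Living: Dayo, Ngozi, Kehinde, and Zainab — each takes 1/6.
Deceased: Jide and Uzoma. Their combined 1/3 is pooled and carried to generation 3.
At generation 3 (Gbenga, Temitope, Bankole) there are 3 shares of (1/3)/3 = 1/9 each.
Living: Temitope and Bankole — each takes 1/9.
Deceased: Gbenga. That 1/9 share is carried to generation 4.
At generation 4 (Ifeoma) there are 1 shares of (1/9)/1 = 1/9 each.
Living: Ifeoma — each takes 1/9.

Bankole 1/9; Dayo 1/6; Ifeoma 1/9; Kehinde 1/6; Ngozi 1/6; Temitope 1/9; Zainab 1/6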